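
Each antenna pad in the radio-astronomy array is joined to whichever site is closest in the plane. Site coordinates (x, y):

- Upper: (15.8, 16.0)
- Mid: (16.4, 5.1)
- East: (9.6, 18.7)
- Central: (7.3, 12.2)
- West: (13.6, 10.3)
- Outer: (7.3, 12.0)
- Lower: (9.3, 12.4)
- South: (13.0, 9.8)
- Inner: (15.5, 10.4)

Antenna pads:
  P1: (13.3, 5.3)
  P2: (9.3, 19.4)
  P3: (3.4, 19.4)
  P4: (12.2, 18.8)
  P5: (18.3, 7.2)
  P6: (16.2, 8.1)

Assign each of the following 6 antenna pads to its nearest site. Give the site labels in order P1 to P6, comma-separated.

Mid, East, East, East, Mid, Inner

P1 → Mid (d²=9.65)
P2 → East (d²=0.58)
P3 → East (d²=38.93)
P4 → East (d²=6.77)
P5 → Mid (d²=8.02)
P6 → Inner (d²=5.78)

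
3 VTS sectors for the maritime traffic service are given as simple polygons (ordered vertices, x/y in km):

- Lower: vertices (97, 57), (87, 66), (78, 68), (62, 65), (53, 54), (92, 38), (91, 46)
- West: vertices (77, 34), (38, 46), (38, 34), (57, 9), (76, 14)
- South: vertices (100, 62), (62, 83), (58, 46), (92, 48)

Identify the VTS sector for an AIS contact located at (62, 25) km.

West

Cast a ray rightward from (62, 25). For each polygon, the edges (by vertex number in listed order) whose endpoints lie on opposite sides of y = 25, where each meets that height, and whether that is right or left of the point:
Lower: no edge straddles that height → 0 crossings.
West: 3–4 at x≈44.8 (left), 5–1 at x≈76.5 (right) → 1 crossing.
South: no edge straddles that height → 0 crossings.
Only West has an odd count, so the point is inside West.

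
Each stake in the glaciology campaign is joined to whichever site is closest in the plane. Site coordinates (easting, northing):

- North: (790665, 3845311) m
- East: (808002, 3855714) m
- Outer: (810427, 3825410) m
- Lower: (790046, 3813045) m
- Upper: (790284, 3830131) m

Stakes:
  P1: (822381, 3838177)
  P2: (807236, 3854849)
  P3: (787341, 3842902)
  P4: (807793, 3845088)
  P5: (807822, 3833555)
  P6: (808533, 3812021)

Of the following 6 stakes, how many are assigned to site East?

P1 → Outer
P2 → East
P3 → North
P4 → East
P5 → Outer
P6 → Outer
2 of the 6 go to East.

2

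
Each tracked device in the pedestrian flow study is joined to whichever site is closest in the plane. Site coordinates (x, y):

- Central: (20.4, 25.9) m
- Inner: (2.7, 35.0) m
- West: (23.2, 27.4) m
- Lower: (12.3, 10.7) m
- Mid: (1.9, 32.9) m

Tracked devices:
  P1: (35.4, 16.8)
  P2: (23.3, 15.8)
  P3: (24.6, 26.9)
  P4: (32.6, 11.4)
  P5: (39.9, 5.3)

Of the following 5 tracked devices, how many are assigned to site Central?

P1 → West
P2 → Central
P3 → West
P4 → West
P5 → West
1 of the 5 goes to Central.

1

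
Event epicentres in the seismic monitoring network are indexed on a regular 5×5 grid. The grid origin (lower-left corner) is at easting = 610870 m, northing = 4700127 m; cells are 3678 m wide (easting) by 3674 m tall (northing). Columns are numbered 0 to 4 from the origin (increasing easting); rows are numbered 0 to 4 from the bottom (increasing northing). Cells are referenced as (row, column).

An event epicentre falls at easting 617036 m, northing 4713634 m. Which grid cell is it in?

Column index: ⌊(617036 − 610870) / 3678⌋ = ⌊1.676⌋ = 1
Row offset from origin: ⌊(4713634 − 4700127) / 3674⌋ = ⌊3.676⌋ = 3 → row 3

(3, 1)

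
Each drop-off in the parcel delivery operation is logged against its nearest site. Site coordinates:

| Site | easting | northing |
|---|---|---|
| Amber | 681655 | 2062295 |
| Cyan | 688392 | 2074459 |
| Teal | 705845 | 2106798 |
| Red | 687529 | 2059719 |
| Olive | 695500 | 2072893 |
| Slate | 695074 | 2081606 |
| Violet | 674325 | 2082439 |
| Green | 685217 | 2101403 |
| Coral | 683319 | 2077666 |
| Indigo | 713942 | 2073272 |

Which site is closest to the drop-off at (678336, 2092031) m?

Squared distances to each site:
Amber: 895245457.000; Cyan: 409898320.000; Teal: 974809370.000; Red: 1128576593.000; Olive: 660865940.000; Slate: 388841269.000; Violet: 108094585.000; Green: 135182545.000; Coral: 231183514.000; Indigo: 1619687317.000.
Minimum at Violet.

Violet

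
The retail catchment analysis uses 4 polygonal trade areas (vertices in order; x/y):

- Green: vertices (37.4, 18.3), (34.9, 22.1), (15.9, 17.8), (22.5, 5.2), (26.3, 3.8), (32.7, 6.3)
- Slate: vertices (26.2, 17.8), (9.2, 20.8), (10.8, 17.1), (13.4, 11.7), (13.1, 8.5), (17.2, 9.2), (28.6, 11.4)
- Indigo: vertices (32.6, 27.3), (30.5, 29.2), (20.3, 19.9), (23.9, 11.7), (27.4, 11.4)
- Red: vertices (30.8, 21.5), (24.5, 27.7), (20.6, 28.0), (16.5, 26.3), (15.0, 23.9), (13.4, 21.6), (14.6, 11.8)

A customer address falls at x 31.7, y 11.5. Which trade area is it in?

Cast a ray rightward from (31.7, 11.5). For each polygon, the edges (by vertex number in listed order) whose endpoints lie on opposite sides of y = 11.5, where each meets that height, and whether that is right or left of the point:
Green: 3–4 at x≈19.20 (left), 6–1 at x≈34.74 (right) → 1 crossing.
Slate: 4–5 at x≈13.38 (left), 7–1 at x≈28.56 (left) → 0 crossings.
Indigo: 4–5 at x≈26.23 (left), 5–1 at x≈27.43 (left) → 0 crossings.
Red: no edge straddles that height → 0 crossings.
Only Green has an odd count, so the point is inside Green.

Green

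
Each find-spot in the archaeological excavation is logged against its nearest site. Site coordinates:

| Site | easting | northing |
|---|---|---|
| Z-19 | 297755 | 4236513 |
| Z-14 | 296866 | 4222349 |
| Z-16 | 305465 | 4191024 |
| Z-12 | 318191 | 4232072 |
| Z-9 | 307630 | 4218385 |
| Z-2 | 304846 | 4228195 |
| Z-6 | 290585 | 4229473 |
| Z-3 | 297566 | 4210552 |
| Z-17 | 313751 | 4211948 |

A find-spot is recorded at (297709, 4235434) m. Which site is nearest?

Z-19

Squared distances to each site:
Z-19: 1166357.000; Z-14: 171927874.000; Z-16: 2032403636.000; Z-12: 430815368.000; Z-9: 389094642.000; Z-2: 103339890.000; Z-6: 86284897.000; Z-3: 619134373.000; Z-17: 808937960.000.
Minimum at Z-19.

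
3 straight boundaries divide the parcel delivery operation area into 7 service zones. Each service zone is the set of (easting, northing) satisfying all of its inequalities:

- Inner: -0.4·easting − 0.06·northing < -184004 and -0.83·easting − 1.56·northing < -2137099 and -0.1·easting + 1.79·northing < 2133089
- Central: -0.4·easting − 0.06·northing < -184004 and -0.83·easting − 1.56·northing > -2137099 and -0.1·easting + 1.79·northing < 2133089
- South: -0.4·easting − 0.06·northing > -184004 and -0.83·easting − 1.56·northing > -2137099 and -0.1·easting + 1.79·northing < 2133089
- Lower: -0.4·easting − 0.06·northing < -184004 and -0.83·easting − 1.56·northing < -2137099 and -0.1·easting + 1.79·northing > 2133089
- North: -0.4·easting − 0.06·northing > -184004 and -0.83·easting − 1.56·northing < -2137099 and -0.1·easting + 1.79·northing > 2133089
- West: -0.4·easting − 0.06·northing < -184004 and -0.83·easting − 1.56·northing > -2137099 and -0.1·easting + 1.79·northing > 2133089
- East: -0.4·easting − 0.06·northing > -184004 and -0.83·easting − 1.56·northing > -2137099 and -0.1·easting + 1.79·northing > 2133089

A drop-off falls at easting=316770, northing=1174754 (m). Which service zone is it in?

-0.4·316770 − 0.06·1174754 = -197193.240, which is < -184004
-0.83·316770 − 1.56·1174754 = -2095535.340, which is > -2137099
-0.1·316770 + 1.79·1174754 = 2071132.660, which is < 2133089
This sign pattern matches Central.

Central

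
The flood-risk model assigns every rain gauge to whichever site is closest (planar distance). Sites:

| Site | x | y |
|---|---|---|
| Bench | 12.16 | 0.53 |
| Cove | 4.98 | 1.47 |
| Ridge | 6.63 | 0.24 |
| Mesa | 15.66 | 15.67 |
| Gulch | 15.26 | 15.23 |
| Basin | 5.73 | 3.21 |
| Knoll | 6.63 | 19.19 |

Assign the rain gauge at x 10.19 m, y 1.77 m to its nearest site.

Bench

Squared distances to each site:
Bench: 5.419; Cove: 27.234; Ridge: 15.014; Mesa: 223.131; Gulch: 206.877; Basin: 21.965; Knoll: 316.130.
Minimum at Bench.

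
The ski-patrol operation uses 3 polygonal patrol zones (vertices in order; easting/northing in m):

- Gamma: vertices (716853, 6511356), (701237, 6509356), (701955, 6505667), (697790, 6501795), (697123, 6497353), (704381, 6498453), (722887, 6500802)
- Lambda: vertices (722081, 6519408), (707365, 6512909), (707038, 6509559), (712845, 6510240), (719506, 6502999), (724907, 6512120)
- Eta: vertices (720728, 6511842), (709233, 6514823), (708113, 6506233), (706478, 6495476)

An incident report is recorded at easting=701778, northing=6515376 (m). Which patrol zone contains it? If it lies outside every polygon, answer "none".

Cast a ray rightward from (701778, 6515376). For each polygon, the edges (by vertex number in listed order) whose endpoints lie on opposite sides of northing = 6515376, where each meets that height, and whether that is right or left of the point:
Gamma: no edge straddles that height → 0 crossings.
Lambda: 1–2 at easting≈712951.1 (right), 6–1 at easting≈723644.5 (right) → 2 crossings.
Eta: no edge straddles that height → 0 crossings.
All counts are even, so the point lies outside every listed polygon.

none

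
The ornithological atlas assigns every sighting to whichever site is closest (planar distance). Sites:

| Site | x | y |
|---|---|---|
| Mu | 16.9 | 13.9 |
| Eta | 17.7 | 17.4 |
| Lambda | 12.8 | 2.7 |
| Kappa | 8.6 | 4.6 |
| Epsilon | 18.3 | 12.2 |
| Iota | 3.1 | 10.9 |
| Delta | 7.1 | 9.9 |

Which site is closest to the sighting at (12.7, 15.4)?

Squared distances to each site:
Mu: 19.890; Eta: 29.000; Lambda: 161.300; Kappa: 133.450; Epsilon: 41.600; Iota: 112.410; Delta: 61.610.
Minimum at Mu.

Mu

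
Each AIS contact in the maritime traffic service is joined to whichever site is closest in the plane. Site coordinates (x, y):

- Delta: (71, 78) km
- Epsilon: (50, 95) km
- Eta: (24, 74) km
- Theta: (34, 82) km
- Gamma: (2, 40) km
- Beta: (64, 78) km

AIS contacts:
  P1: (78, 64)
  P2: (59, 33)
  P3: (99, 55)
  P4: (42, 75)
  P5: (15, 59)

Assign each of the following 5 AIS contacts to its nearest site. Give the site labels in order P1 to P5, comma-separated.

Delta, Beta, Delta, Theta, Eta

P1 → Delta (d²=245.00)
P2 → Beta (d²=2050.00)
P3 → Delta (d²=1313.00)
P4 → Theta (d²=113.00)
P5 → Eta (d²=306.00)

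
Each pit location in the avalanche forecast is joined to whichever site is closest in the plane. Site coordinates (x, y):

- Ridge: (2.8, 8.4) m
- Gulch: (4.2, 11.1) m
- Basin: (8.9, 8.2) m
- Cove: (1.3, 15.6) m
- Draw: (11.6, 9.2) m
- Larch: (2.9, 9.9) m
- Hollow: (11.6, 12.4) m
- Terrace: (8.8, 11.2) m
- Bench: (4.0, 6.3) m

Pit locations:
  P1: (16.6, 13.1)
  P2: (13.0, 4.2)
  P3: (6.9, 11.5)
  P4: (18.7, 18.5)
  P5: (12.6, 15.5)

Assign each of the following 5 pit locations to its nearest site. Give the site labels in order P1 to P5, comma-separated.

Hollow, Draw, Terrace, Hollow, Hollow

P1 → Hollow (d²=25.49)
P2 → Draw (d²=26.96)
P3 → Terrace (d²=3.70)
P4 → Hollow (d²=87.62)
P5 → Hollow (d²=10.61)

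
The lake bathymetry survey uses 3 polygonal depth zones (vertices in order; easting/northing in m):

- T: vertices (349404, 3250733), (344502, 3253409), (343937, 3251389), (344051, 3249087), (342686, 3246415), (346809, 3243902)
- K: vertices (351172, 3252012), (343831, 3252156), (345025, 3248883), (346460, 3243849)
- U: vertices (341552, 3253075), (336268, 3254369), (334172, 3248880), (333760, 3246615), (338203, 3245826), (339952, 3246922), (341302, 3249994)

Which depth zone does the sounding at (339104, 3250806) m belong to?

Cast a ray rightward from (339104, 3250806). For each polygon, the edges (by vertex number in listed order) whose endpoints lie on opposite sides of northing = 3250806, where each meets that height, and whether that is right or left of the point:
T: 1–2 at easting≈349270.3 (right), 3–4 at easting≈343965.9 (right) → 2 crossings.
K: 2–3 at easting≈344323.5 (right), 4–1 at easting≈350475.9 (right) → 2 crossings.
U: 2–3 at easting≈334907.5 (left), 7–1 at easting≈341367.9 (right) → 1 crossing.
Only U has an odd count, so the point is inside U.

U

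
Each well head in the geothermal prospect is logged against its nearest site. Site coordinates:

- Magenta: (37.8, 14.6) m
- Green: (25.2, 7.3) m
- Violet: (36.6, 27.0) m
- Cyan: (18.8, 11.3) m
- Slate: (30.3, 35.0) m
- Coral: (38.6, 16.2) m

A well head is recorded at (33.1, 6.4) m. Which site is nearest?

Squared distances to each site:
Magenta: 89.330; Green: 63.220; Violet: 436.610; Cyan: 228.500; Slate: 825.800; Coral: 126.290.
Minimum at Green.

Green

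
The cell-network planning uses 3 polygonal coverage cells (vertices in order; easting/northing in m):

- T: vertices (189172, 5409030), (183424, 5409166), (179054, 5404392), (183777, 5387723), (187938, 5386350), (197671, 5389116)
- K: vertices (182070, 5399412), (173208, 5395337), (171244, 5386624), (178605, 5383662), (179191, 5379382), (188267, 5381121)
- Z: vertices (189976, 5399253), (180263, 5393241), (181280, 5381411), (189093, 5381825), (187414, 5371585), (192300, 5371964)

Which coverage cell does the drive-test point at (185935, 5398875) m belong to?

T

Cast a ray rightward from (185935, 5398875). For each polygon, the edges (by vertex number in listed order) whose endpoints lie on opposite sides of northing = 5398875, where each meets that height, and whether that is right or left of the point:
T: 3–4 at easting≈180617.2 (left), 6–1 at easting≈193506.0 (right) → 1 crossing.
K: 1–2 at easting≈180902.2 (left), 6–1 at easting≈182251.9 (left) → 0 crossings.
Z: 1–2 at easting≈189365.3 (right), 6–1 at easting≈190008.2 (right) → 2 crossings.
Only T has an odd count, so the point is inside T.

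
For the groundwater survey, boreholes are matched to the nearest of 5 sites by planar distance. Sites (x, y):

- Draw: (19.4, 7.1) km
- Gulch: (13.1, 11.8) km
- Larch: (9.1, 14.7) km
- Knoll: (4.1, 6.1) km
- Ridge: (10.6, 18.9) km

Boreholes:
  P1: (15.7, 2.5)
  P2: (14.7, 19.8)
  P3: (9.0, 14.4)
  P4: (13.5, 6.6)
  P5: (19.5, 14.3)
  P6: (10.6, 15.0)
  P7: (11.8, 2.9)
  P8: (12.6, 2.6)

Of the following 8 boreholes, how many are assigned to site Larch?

2

P1 → Draw
P2 → Ridge
P3 → Larch
P4 → Gulch
P5 → Gulch
P6 → Larch
P7 → Knoll
P8 → Draw
2 of the 8 go to Larch.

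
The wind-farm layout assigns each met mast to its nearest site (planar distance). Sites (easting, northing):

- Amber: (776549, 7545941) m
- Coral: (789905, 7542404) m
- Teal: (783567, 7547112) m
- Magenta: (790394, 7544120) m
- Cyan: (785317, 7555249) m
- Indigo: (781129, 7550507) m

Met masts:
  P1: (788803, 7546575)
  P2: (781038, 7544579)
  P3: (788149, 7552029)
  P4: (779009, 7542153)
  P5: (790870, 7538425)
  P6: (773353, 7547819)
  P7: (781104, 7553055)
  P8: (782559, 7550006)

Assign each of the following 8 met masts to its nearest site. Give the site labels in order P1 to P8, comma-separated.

Magenta, Teal, Cyan, Amber, Coral, Amber, Indigo, Indigo

P1 → Magenta (d²=8558306.00)
P2 → Teal (d²=12811930.00)
P3 → Cyan (d²=18388624.00)
P4 → Amber (d²=20400544.00)
P5 → Coral (d²=16763666.00)
P6 → Amber (d²=13741300.00)
P7 → Indigo (d²=6492929.00)
P8 → Indigo (d²=2295901.00)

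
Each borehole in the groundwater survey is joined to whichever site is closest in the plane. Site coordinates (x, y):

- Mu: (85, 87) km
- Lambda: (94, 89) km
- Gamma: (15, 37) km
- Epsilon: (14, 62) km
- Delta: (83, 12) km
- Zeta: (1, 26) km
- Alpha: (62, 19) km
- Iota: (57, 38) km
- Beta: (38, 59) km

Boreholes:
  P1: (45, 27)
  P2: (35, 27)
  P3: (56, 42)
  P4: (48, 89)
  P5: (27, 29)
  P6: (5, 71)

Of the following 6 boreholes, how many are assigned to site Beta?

1

P1 → Iota
P2 → Gamma
P3 → Iota
P4 → Beta
P5 → Gamma
P6 → Epsilon
1 of the 6 goes to Beta.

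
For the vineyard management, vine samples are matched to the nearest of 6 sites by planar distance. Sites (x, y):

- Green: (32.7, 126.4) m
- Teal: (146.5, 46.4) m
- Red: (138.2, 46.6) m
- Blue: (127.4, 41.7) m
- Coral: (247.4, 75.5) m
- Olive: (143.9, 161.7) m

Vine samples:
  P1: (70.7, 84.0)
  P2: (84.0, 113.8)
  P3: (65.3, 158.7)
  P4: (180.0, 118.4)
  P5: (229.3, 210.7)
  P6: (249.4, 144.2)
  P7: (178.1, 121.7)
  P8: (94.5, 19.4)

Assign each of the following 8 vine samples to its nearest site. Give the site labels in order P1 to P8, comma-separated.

Green, Green, Green, Olive, Olive, Coral, Olive, Blue

P1 → Green (d²=3241.76)
P2 → Green (d²=2790.45)
P3 → Green (d²=2106.05)
P4 → Olive (d²=3178.10)
P5 → Olive (d²=9694.16)
P6 → Coral (d²=4723.69)
P7 → Olive (d²=2769.64)
P8 → Blue (d²=1579.70)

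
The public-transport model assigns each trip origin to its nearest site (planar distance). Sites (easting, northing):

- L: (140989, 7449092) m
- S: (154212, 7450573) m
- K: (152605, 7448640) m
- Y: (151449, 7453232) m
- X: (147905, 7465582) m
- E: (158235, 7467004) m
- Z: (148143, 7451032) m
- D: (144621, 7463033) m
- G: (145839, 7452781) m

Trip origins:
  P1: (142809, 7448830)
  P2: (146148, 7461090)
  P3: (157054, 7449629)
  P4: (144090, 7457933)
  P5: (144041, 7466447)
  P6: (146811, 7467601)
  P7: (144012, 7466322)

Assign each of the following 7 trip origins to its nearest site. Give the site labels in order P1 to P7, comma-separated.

L, D, S, D, D, X, D

P1 → L (d²=3381044.00)
P2 → D (d²=6106978.00)
P3 → S (d²=8968100.00)
P4 → D (d²=26291961.00)
P5 → D (d²=11991796.00)
P6 → X (d²=5273197.00)
P7 → D (d²=11188402.00)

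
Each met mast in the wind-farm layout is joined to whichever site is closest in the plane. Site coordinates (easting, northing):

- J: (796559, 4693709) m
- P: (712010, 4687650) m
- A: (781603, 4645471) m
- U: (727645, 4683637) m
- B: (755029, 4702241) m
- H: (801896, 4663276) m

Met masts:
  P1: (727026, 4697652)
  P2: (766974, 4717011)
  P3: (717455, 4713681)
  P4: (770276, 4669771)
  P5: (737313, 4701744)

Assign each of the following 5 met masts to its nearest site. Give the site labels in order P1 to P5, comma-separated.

U, B, P, A, B

P1 → U (d²=196803386.00)
P2 → B (d²=360835925.00)
P3 → P (d²=707260986.00)
P4 → A (d²=718790929.00)
P5 → B (d²=314103665.00)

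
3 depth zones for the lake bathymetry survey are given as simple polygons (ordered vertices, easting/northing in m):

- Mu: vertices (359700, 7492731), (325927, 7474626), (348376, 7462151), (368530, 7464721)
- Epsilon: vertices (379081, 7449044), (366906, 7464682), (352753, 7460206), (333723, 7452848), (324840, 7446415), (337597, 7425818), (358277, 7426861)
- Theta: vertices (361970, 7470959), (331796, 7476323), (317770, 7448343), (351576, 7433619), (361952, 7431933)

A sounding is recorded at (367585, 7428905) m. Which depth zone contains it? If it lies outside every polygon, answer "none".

none

Cast a ray rightward from (367585, 7428905). For each polygon, the edges (by vertex number in listed order) whose endpoints lie on opposite sides of northing = 7428905, where each meets that height, and whether that is right or left of the point:
Mu: no edge straddles that height → 0 crossings.
Epsilon: 5–6 at easting≈335685.0 (left), 7–1 at easting≈360193.9 (left) → 0 crossings.
Theta: no edge straddles that height → 0 crossings.
All counts are even, so the point lies outside every listed polygon.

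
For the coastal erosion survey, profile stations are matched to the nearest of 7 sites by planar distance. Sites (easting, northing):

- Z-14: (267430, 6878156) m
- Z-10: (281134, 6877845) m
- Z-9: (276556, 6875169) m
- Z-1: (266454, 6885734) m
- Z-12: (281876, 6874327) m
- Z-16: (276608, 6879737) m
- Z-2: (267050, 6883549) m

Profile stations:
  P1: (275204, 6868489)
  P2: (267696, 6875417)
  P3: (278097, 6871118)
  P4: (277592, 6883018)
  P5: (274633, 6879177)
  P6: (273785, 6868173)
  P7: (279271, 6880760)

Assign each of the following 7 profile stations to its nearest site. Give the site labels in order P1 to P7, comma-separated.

P1 → Z-9 (d²=46450304.00)
P2 → Z-14 (d²=7572877.00)
P3 → Z-9 (d²=18785282.00)
P4 → Z-16 (d²=11733217.00)
P5 → Z-16 (d²=4214225.00)
P6 → Z-9 (d²=56622457.00)
P7 → Z-16 (d²=8138098.00)

Z-9, Z-14, Z-9, Z-16, Z-16, Z-9, Z-16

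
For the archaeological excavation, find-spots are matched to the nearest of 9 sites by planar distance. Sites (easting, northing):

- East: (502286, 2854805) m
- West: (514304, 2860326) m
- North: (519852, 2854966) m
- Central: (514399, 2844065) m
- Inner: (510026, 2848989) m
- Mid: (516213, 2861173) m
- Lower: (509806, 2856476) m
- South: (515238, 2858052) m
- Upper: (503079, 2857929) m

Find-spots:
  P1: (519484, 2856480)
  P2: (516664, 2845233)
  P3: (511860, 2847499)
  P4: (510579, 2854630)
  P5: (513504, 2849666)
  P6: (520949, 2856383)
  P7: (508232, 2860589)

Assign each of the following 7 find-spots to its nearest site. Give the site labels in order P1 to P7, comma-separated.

North, Central, Inner, Lower, Inner, North, Lower

P1 → North (d²=2427620.00)
P2 → Central (d²=6494449.00)
P3 → Inner (d²=5583656.00)
P4 → Lower (d²=4005245.00)
P5 → Inner (d²=12554813.00)
P6 → North (d²=3211298.00)
P7 → Lower (d²=19394245.00)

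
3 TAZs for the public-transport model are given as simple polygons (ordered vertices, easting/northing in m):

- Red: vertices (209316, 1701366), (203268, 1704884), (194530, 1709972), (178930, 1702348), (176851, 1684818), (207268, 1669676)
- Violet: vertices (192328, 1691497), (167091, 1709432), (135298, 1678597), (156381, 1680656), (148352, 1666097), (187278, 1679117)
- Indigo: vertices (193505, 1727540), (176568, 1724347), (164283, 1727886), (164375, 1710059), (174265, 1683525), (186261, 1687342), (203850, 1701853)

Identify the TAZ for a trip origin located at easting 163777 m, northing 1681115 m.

Cast a ray rightward from (163777, 1681115). For each polygon, the edges (by vertex number in listed order) whose endpoints lie on opposite sides of northing = 1681115, where each meets that height, and whether that is right or left of the point:
Red: 5–6 at easting≈184289.5 (right), 6–1 at easting≈208007.3 (right) → 2 crossings.
Violet: 2–3 at easting≈137894.2 (left), 6–1 at easting≈188093.0 (right) → 1 crossing.
Indigo: no edge straddles that height → 0 crossings.
Only Violet has an odd count, so the point is inside Violet.

Violet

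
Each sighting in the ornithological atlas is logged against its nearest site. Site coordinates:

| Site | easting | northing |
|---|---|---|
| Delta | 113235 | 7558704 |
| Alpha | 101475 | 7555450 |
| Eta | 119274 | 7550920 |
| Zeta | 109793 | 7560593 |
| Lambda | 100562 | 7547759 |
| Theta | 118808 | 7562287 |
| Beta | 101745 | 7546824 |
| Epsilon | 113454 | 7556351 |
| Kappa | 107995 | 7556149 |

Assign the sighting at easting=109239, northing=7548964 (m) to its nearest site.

Squared distances to each site:
Delta: 110835616.000; Alpha: 102347892.000; Eta: 104527161.000; Zeta: 135540557.000; Lambda: 76742354.000; Theta: 269068090.000; Beta: 60739636.000; Epsilon: 72333994.000; Kappa: 53171761.000.
Minimum at Kappa.

Kappa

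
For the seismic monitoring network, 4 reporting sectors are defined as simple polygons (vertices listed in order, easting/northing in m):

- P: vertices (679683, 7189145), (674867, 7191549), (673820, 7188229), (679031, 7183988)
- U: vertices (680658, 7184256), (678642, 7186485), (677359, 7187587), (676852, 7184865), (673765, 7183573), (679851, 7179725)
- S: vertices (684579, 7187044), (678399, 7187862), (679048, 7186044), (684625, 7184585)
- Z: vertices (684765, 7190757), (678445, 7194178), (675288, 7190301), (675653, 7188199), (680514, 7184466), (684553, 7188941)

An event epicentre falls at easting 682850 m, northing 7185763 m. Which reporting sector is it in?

Cast a ray rightward from (682850, 7185763). For each polygon, the edges (by vertex number in listed order) whose endpoints lie on opposite sides of northing = 7185763, where each meets that height, and whether that is right or left of the point:
P: 3–4 at easting≈676850.0 (left), 4–1 at easting≈679255.4 (left) → 0 crossings.
U: 1–2 at easting≈679295.0 (left), 3–4 at easting≈677019.3 (left) → 0 crossings.
S: 3–4 at easting≈680122.1 (left), 4–1 at easting≈684603.0 (right) → 1 crossing.
Z: 4–5 at easting≈678825.1 (left), 5–6 at easting≈681684.6 (left) → 0 crossings.
Only S has an odd count, so the point is inside S.

S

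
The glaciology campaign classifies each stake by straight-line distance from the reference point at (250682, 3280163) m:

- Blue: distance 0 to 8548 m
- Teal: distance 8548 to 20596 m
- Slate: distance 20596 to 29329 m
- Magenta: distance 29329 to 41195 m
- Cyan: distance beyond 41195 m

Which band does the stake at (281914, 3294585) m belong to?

Magenta

Distance = √((281914−250682)² + (3294585−3280163)²) = √(975437824.000 + 207994084.000) = 34401.045 m.
29329 ≤ 34401.045 < 41195 → Magenta.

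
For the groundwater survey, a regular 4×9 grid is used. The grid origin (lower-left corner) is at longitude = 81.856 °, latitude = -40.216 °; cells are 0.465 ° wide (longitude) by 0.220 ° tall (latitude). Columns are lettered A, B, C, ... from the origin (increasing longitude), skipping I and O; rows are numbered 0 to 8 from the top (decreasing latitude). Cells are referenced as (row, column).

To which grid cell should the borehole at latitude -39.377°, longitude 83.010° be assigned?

(5, C)

Column index: ⌊(83.010 − 81.856) / 0.465⌋ = ⌊2.482⌋ = 2 → column C
Row offset from origin: ⌊(-39.377 − -40.216) / 0.220⌋ = ⌊3.814⌋ = 3 → row 5 (counted from top)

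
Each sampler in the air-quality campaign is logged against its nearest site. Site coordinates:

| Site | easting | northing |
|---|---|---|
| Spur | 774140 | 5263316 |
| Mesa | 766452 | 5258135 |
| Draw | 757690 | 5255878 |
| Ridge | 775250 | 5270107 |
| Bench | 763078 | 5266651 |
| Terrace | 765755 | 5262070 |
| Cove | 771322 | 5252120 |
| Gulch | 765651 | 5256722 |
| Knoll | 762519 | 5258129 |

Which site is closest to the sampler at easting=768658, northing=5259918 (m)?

Squared distances to each site:
Spur: 41598728.000; Mesa: 8045525.000; Draw: 136618624.000; Ridge: 147270185.000; Bench: 76469689.000; Terrace: 13058513.000; Cove: 67905700.000; Gulch: 19256465.000; Knoll: 40887842.000.
Minimum at Mesa.

Mesa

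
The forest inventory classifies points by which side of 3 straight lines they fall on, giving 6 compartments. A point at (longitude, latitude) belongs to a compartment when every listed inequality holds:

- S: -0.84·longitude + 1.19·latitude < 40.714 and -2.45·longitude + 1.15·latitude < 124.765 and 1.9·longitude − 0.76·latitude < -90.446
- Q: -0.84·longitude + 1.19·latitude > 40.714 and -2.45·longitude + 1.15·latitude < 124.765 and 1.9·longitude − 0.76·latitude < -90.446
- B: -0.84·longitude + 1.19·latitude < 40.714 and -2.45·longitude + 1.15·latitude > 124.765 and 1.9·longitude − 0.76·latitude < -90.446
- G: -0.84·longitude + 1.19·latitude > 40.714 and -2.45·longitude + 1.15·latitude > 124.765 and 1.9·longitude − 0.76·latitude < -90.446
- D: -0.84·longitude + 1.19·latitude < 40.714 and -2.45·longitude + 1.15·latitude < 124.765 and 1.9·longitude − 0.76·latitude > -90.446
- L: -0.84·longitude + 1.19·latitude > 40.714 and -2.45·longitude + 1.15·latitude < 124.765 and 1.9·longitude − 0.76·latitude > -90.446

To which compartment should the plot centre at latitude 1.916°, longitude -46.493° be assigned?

L

-0.84·-46.493 + 1.19·1.916 = 41.334, which is > 40.714
-2.45·-46.493 + 1.15·1.916 = 116.111, which is < 124.765
1.9·-46.493 − 0.76·1.916 = -89.793, which is > -90.446
This sign pattern matches L.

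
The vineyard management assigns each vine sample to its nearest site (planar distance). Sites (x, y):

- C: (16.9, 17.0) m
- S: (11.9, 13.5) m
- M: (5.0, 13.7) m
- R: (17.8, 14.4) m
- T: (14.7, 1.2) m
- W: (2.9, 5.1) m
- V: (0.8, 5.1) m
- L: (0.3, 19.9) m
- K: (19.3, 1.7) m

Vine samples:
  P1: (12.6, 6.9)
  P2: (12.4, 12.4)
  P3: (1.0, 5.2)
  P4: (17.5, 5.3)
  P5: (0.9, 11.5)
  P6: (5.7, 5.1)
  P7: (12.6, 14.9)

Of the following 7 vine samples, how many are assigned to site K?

P1 → T
P2 → S
P3 → V
P4 → K
P5 → M
P6 → W
P7 → S
1 of the 7 goes to K.

1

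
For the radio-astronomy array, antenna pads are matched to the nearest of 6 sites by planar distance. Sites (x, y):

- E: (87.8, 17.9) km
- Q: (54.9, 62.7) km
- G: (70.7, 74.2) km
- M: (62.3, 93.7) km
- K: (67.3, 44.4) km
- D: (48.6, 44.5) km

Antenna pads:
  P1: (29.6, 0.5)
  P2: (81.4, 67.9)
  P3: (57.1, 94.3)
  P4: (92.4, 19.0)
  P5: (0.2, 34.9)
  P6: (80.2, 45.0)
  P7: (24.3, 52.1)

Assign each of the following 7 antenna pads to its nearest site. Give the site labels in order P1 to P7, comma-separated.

D, G, M, E, D, K, D

P1 → D (d²=2297.00)
P2 → G (d²=154.18)
P3 → M (d²=27.40)
P4 → E (d²=22.37)
P5 → D (d²=2434.72)
P6 → K (d²=166.77)
P7 → D (d²=648.25)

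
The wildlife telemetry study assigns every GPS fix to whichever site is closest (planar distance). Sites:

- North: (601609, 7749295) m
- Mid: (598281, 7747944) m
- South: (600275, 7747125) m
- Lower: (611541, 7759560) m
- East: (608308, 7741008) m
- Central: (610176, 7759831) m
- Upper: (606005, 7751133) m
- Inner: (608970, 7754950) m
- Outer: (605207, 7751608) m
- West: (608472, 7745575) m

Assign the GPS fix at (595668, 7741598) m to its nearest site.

Mid

Squared distances to each site:
North: 94539290.000; Mid: 47099485.000; South: 51772178.000; Lower: 574585573.000; East: 160117700.000; Central: 542924353.000; Upper: 197769794.000; Inner: 355219108.000; Outer: 191192621.000; West: 179758945.000.
Minimum at Mid.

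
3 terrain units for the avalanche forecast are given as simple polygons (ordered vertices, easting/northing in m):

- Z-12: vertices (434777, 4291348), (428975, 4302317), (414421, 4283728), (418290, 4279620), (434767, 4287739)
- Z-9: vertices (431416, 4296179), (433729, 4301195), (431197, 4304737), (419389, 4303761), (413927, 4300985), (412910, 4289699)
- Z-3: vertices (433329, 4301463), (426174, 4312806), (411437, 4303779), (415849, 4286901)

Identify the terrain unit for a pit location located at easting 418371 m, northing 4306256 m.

Cast a ray rightward from (418371, 4306256). For each polygon, the edges (by vertex number in listed order) whose endpoints lie on opposite sides of northing = 4306256, where each meets that height, and whether that is right or left of the point:
Z-12: no edge straddles that height → 0 crossings.
Z-9: no edge straddles that height → 0 crossings.
Z-3: 1–2 at easting≈430305.6 (right), 2–3 at easting≈415480.8 (left) → 1 crossing.
Only Z-3 has an odd count, so the point is inside Z-3.

Z-3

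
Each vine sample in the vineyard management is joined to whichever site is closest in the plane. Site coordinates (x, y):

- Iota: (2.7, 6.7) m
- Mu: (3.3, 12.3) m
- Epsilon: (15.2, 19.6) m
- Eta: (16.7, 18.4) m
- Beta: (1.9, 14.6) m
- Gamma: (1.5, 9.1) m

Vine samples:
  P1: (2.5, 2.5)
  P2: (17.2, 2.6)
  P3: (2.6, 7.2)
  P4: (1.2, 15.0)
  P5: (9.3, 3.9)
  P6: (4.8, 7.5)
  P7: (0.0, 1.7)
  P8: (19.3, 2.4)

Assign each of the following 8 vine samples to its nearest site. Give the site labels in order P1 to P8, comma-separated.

P1 → Iota (d²=17.68)
P2 → Iota (d²=227.06)
P3 → Iota (d²=0.26)
P4 → Beta (d²=0.65)
P5 → Iota (d²=51.40)
P6 → Iota (d²=5.05)
P7 → Iota (d²=32.29)
P8 → Eta (d²=262.76)

Iota, Iota, Iota, Beta, Iota, Iota, Iota, Eta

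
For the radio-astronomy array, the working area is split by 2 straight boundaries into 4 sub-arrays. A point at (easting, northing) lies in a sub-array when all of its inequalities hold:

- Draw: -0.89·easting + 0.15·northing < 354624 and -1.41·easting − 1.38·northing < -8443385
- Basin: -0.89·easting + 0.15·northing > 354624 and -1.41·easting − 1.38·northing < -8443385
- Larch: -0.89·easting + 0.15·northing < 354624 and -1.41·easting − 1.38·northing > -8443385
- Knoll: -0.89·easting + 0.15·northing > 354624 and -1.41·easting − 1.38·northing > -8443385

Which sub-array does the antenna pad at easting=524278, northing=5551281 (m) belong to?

Knoll

-0.89·524278 + 0.15·5551281 = 366084.730, which is > 354624
-1.41·524278 − 1.38·5551281 = -8399999.760, which is > -8443385
This sign pattern matches Knoll.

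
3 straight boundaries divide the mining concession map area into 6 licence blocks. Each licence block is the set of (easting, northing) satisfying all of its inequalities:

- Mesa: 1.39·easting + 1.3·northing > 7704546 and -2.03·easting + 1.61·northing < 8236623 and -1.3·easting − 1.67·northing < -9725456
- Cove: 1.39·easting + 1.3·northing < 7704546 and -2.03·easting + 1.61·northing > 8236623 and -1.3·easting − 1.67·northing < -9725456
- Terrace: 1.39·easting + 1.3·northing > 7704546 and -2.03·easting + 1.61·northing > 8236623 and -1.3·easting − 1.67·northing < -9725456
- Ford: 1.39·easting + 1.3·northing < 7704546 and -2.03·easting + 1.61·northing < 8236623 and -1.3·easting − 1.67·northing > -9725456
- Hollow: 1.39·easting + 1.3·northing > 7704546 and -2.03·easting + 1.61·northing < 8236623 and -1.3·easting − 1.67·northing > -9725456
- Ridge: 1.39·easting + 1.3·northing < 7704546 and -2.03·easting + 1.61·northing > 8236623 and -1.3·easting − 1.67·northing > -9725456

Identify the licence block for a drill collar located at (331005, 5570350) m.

Cove

1.39·331005 + 1.3·5570350 = 7701551.950, which is < 7704546
-2.03·331005 + 1.61·5570350 = 8296323.350, which is > 8236623
-1.3·331005 − 1.67·5570350 = -9732791.000, which is < -9725456
This sign pattern matches Cove.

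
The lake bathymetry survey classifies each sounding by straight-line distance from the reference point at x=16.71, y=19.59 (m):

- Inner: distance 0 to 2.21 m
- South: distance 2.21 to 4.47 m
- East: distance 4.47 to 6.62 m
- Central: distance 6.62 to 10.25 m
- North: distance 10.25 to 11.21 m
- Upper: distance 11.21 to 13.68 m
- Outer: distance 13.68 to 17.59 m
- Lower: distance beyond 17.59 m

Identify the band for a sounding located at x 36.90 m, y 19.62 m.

Lower

Distance = √((36.90−16.71)² + (19.62−19.59)²) = √(407.636 + 0.001) = 20.190 m.
17.59 ≤ 20.190 < ∞ → Lower.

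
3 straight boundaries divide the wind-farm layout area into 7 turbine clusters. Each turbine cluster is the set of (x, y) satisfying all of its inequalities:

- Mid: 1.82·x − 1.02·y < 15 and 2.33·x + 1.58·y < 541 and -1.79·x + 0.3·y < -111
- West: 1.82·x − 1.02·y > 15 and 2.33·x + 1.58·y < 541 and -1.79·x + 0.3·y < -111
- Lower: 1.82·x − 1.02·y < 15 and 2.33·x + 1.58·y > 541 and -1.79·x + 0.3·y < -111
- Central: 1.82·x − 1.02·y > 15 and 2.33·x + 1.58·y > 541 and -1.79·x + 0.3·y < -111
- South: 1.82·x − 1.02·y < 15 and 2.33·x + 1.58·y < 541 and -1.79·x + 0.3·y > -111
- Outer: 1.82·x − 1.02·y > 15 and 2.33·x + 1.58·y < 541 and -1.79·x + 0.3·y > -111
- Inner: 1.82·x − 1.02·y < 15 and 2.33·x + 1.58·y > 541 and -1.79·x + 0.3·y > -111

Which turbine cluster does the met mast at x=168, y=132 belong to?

1.82·168 − 1.02·132 = 171.120, which is > 15
2.33·168 + 1.58·132 = 600.000, which is > 541
-1.79·168 + 0.3·132 = -261.120, which is < -111
This sign pattern matches Central.

Central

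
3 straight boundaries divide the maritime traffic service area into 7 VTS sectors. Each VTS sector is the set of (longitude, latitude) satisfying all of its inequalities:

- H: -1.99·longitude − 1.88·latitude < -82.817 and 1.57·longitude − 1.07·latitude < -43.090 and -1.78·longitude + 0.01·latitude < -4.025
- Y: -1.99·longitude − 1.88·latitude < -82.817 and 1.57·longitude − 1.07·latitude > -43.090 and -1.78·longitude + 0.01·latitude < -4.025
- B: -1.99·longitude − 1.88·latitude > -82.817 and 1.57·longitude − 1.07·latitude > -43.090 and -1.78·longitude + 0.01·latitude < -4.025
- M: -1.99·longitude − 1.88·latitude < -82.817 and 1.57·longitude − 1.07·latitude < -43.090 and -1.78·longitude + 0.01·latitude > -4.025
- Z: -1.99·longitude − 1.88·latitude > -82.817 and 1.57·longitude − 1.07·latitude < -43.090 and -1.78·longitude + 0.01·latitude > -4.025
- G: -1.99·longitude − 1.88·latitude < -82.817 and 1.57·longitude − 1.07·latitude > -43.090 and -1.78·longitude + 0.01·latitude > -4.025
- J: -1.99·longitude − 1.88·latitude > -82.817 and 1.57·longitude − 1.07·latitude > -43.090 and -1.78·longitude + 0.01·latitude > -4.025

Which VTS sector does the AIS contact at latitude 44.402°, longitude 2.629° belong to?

-1.99·2.629 − 1.88·44.402 = -88.707, which is < -82.817
1.57·2.629 − 1.07·44.402 = -43.383, which is < -43.090
-1.78·2.629 + 0.01·44.402 = -4.236, which is < -4.025
This sign pattern matches H.

H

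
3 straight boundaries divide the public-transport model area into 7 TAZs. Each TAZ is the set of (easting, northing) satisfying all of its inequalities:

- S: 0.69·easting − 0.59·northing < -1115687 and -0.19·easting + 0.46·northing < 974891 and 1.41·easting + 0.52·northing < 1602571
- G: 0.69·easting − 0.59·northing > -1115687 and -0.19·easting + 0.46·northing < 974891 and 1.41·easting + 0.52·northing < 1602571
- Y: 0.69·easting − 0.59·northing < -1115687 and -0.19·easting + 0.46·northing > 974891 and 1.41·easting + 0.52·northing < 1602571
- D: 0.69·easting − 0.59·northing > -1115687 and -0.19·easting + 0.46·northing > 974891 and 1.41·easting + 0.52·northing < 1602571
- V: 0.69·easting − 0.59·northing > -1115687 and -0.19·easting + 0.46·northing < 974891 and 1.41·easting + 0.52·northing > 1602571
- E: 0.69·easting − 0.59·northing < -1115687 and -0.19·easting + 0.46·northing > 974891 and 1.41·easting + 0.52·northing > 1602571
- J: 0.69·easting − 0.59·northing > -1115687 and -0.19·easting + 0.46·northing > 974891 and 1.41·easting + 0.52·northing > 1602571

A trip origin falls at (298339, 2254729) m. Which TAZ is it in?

0.69·298339 − 0.59·2254729 = -1124436.200, which is < -1115687
-0.19·298339 + 0.46·2254729 = 980490.930, which is > 974891
1.41·298339 + 0.52·2254729 = 1593117.070, which is < 1602571
This sign pattern matches Y.

Y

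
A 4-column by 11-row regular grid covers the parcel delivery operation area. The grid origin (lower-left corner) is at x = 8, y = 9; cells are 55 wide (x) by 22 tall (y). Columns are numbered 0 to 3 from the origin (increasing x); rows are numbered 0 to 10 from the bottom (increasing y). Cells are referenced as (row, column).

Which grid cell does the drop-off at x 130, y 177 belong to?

(7, 2)

Column index: ⌊(130 − 8) / 55⌋ = ⌊2.218⌋ = 2
Row offset from origin: ⌊(177 − 9) / 22⌋ = ⌊7.636⌋ = 7 → row 7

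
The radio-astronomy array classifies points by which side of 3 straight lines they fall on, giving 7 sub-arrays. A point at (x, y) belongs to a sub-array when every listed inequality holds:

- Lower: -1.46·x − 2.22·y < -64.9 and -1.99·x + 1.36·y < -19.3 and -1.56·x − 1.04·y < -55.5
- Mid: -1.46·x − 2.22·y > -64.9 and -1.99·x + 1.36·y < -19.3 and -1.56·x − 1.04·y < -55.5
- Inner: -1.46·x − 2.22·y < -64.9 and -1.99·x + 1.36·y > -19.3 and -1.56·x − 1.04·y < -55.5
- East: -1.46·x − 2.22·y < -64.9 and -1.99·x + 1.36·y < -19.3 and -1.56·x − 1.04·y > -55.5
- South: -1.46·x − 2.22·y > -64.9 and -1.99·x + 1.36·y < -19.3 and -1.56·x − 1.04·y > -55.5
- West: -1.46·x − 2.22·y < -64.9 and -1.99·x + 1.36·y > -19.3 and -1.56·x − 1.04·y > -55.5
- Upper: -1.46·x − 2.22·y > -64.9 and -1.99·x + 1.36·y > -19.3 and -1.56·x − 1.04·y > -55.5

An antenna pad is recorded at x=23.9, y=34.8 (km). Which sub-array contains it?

-1.46·23.9 − 2.22·34.8 = -112.150, which is < -64.9
-1.99·23.9 + 1.36·34.8 = -0.233, which is > -19.3
-1.56·23.9 − 1.04·34.8 = -73.476, which is < -55.5
This sign pattern matches Inner.

Inner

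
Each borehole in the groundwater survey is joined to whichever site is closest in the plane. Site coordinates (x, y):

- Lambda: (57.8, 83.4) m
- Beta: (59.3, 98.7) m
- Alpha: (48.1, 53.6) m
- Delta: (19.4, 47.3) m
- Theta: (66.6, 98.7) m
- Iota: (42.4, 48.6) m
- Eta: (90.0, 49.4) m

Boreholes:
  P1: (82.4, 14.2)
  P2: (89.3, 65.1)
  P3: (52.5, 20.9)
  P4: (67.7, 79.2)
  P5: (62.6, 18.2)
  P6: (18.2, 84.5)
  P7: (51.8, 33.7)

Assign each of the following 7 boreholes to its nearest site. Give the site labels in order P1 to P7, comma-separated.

Eta, Eta, Iota, Lambda, Iota, Delta, Iota

P1 → Eta (d²=1296.80)
P2 → Eta (d²=246.98)
P3 → Iota (d²=869.30)
P4 → Lambda (d²=115.65)
P5 → Iota (d²=1332.20)
P6 → Delta (d²=1385.28)
P7 → Iota (d²=310.37)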